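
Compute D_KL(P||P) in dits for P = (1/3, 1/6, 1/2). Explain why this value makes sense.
0.0000 dits

KL divergence satisfies the Gibbs inequality: D_KL(P||Q) ≥ 0 for all distributions P, Q.

D_KL(P||Q) = Σ p(x) log(p(x)/q(x))
Each term is p(x) × log_10(p(x)/p(x)) = p(x) × log_10(1) = 0, so the sum is 0.
D_KL(P||Q) = 0.0000 dits

When P = Q, the KL divergence is exactly 0, as there is no 'divergence' between identical distributions.

This non-negativity is a fundamental property: relative entropy cannot be negative because it measures how different Q is from P.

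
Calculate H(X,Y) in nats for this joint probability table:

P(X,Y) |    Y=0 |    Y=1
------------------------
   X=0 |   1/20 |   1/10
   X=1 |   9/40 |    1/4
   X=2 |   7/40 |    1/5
1.6891 nats

Joint entropy is H(X,Y) = -Σ_{x,y} p(x,y) log p(x,y).

Summing over all non-zero entries:
H(X,Y) = -[1/20·log_e(1/20) + 1/10·log_e(1/10) + 9/40·log_e(9/40) + 1/4·log_e(1/4) + 7/40·log_e(7/40) + 1/5·log_e(1/5)]
H(X,Y) = 1.6891 nats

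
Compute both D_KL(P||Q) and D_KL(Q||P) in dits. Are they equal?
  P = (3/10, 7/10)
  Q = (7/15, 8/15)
D_KL(P||Q) = 0.0251, D_KL(Q||P) = 0.0266

KL divergence is not symmetric: D_KL(P||Q) ≠ D_KL(Q||P) in general.

D_KL(P||Q) = 0.0251 dits
D_KL(Q||P) = 0.0266 dits

No, they are not equal!

This asymmetry is why KL divergence is not a true distance metric.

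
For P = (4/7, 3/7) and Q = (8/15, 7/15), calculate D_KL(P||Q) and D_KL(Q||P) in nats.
D_KL(P||Q) = 0.0029, D_KL(Q||P) = 0.0029

KL divergence is not symmetric: D_KL(P||Q) ≠ D_KL(Q||P) in general.

D_KL(P||Q) = 0.0029 nats
D_KL(Q||P) = 0.0029 nats

In this case they happen to be equal (to 4 decimal places).

This asymmetry is why KL divergence is not a true distance metric.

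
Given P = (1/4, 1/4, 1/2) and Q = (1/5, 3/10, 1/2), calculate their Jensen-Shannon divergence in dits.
0.0011 dits

Jensen-Shannon divergence is:
JSD(P||Q) = 0.5 × D_KL(P||M) + 0.5 × D_KL(Q||M)
where M = 0.5 × (P + Q) is the mixture distribution.

M = 0.5 × (1/4, 1/4, 1/2) + 0.5 × (1/5, 3/10, 1/2) = (9/40, 11/40, 1/2)

D_KL(P||M) = 0.0011 dits
D_KL(Q||M) = 0.0011 dits

JSD(P||Q) = 0.5 × 0.0011 + 0.5 × 0.0011 = 0.0011 dits

Unlike KL divergence, JSD is symmetric and bounded: 0 ≤ JSD ≤ log(2).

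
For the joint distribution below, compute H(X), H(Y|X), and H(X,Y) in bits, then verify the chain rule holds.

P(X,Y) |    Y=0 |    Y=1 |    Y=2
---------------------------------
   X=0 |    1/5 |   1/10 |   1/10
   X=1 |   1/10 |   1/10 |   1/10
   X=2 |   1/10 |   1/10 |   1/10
H(X,Y) = 3.1219, H(X) = 1.5710, H(Y|X) = 1.5510 (all in bits)

Chain rule: H(X,Y) = H(X) + H(Y|X)

Left side — joint entropy directly:
H(X,Y) = -Σ p(x,y) log p(x,y) = 3.1219 bits

Right side — compute H(Y|X) from the conditional distributions:
P(X) = (2/5, 3/10, 3/10), so H(X) = 1.5710 bits
H(Y|X) = Σ_x P(X=x) · H(Y|X=x):
  P(Y|X=0) = (1/2, 1/4, 1/4), H(Y|X=0) = 1.5000, weight P(X=0) = 2/5
  P(Y|X=1) = (1/3, 1/3, 1/3), H(Y|X=1) = 1.5850, weight P(X=1) = 3/10
  P(Y|X=2) = (1/3, 1/3, 1/3), H(Y|X=2) = 1.5850, weight P(X=2) = 3/10
H(Y|X) = 1.5510 bits

H(X) + H(Y|X) = 1.5710 + 1.5510 = 3.1219 bits

Both sides equal 3.1219 bits. ✓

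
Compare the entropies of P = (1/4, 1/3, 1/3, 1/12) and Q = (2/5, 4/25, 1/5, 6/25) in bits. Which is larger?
Q

Computing entropies in bits:
H(P) = 1.8554
H(Q) = 1.9103

Distribution Q has higher entropy.

Intuition: The distribution closer to uniform (more spread out) has higher entropy.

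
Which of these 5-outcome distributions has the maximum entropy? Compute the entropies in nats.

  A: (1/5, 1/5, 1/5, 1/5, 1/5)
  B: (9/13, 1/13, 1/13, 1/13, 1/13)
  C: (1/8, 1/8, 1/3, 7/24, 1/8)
A

For a discrete distribution over n outcomes, entropy is maximized by the uniform distribution.

Computing entropies:
H(A) = 1.6094 nats
H(B) = 1.0438 nats
H(C) = 1.5054 nats

The uniform distribution (where all probabilities equal 1/5) achieves the maximum entropy of log_e(5) = 1.6094 nats.

Distribution A has the highest entropy.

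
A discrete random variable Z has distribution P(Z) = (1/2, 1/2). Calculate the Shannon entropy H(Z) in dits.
0.3010 dits

Shannon entropy is H(X) = -Σ p(x) log p(x).

For P = (1/2, 1/2):
H = -1/2 × log_10(1/2) -1/2 × log_10(1/2)
H = 0.3010 dits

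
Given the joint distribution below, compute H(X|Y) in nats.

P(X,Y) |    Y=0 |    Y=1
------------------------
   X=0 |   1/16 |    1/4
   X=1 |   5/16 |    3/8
0.5896 nats

Using the chain rule: H(X|Y) = H(X,Y) - H(Y)

First, compute H(X,Y) = 1.2512 nats

Marginal P(Y) = (3/8, 5/8)
H(Y) = 0.6616 nats

H(X|Y) = H(X,Y) - H(Y) = 1.2512 - 0.6616 = 0.5896 nats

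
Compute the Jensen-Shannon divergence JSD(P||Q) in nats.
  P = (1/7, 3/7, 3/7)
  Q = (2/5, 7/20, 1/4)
0.0456 nats

Jensen-Shannon divergence is:
JSD(P||Q) = 0.5 × D_KL(P||M) + 0.5 × D_KL(Q||M)
where M = 0.5 × (P + Q) is the mixture distribution.

M = 0.5 × (1/7, 3/7, 3/7) + 0.5 × (2/5, 7/20, 1/4) = (0.271429, 0.389286, 0.339286)

D_KL(P||M) = 0.0496 nats
D_KL(Q||M) = 0.0415 nats

JSD(P||Q) = 0.5 × 0.0496 + 0.5 × 0.0415 = 0.0456 nats

Unlike KL divergence, JSD is symmetric and bounded: 0 ≤ JSD ≤ log(2).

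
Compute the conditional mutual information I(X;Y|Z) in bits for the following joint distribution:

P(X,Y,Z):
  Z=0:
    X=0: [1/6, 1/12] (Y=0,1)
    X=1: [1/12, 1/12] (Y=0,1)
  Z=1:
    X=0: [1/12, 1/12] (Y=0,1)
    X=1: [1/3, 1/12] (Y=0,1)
0.0443 bits

Conditional mutual information: I(X;Y|Z) = H(X|Z) + H(Y|Z) - H(X,Y|Z)

H(Z) = 0.9799
H(X,Z) = 1.8879 → H(X|Z) = 0.9080
H(Y,Z) = 1.8879 → H(Y|Z) = 0.9080
H(X,Y,Z) = 2.7516 → H(X,Y|Z) = 1.7718

I(X;Y|Z) = 0.9080 + 0.9080 - 1.7718 = 0.0443 bits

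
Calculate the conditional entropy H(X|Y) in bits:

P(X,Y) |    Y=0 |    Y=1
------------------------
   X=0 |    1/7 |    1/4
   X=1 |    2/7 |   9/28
0.9585 bits

Using the chain rule: H(X|Y) = H(X,Y) - H(Y)

First, compute H(X,Y) = 1.9438 bits

Marginal P(Y) = (3/7, 4/7)
H(Y) = 0.9852 bits

H(X|Y) = H(X,Y) - H(Y) = 1.9438 - 0.9852 = 0.9585 bits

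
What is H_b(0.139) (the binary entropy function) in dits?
0.1751 dits

The binary entropy function is:
H(p) = -p log(p) - (1-p) log(1-p)

H(0.139) = -0.139 × log_10(0.139) - 0.861 × log_10(0.861)
H(0.139) = 0.1751 dits

Note: Binary entropy is maximized at p=0.5 (H=1 bit) and minimized at p=0 or p=1 (H=0).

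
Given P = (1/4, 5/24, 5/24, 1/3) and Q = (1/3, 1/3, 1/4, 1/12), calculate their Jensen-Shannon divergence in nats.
0.0514 nats

Jensen-Shannon divergence is:
JSD(P||Q) = 0.5 × D_KL(P||M) + 0.5 × D_KL(Q||M)
where M = 0.5 × (P + Q) is the mixture distribution.

M = 0.5 × (1/4, 5/24, 5/24, 1/3) + 0.5 × (1/3, 1/3, 1/4, 1/12) = (7/24, 0.270833, 0.229167, 5/24)

D_KL(P||M) = 0.0436 nats
D_KL(Q||M) = 0.0591 nats

JSD(P||Q) = 0.5 × 0.0436 + 0.5 × 0.0591 = 0.0514 nats

Unlike KL divergence, JSD is symmetric and bounded: 0 ≤ JSD ≤ log(2).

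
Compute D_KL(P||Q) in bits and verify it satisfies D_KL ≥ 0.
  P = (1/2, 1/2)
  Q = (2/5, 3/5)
0.0294 bits

KL divergence satisfies the Gibbs inequality: D_KL(P||Q) ≥ 0 for all distributions P, Q.

D_KL(P||Q) = Σ p(x) log(p(x)/q(x))
Term by term:
  x=0: 1/2 × log_2[(1/2)/(2/5)] = 0.1610
  x=1: 1/2 × log_2[(1/2)/(3/5)] = -0.1315
D_KL(P||Q) = 0.0294 bits

D_KL(P||Q) = 0.0294 ≥ 0 ✓

This non-negativity is a fundamental property: relative entropy cannot be negative because it measures how different Q is from P.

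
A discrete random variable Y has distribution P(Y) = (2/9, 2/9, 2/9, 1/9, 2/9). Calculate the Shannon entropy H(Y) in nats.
1.5811 nats

Shannon entropy is H(X) = -Σ p(x) log p(x).

For P = (2/9, 2/9, 2/9, 1/9, 2/9):
H = -2/9 × log_e(2/9) -2/9 × log_e(2/9) -2/9 × log_e(2/9) -1/9 × log_e(1/9) -2/9 × log_e(2/9)
H = 1.5811 nats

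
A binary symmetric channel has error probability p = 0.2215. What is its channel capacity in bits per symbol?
0.2371 bits

For a binary symmetric channel (BSC) with error probability p:
Capacity C = 1 - H(p) bits per symbol

where H(p) = -p log₂(p) - (1-p) log₂(1-p) is the binary entropy function.

H(0.2215) = 0.7629 bits
C = 1 - 0.7629 = 0.2371 bits per symbol

This means we can reliably transmit up to 0.2371 bits of information per channel use.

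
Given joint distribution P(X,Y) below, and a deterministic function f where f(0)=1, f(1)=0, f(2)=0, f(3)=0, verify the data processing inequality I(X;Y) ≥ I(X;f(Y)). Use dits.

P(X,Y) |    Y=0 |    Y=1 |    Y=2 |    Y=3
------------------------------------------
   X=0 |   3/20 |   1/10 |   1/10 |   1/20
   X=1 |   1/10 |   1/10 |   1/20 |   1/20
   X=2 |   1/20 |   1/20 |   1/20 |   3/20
I(X;Y) = 0.0331, I(X;f(Y)) = 0.0087, inequality holds: 0.0331 ≥ 0.0087

Data Processing Inequality: For any Markov chain X → Y → Z, we have I(X;Y) ≥ I(X;Z).

Here Z = f(Y) is a deterministic function of Y, forming X → Y → Z.

Original I(X;Y) = 0.0331 dits

After applying f:
P(X,Z) where Z=f(Y):
- P(X,Z=0) = P(X,Y=1) + P(X,Y=2) + P(X,Y=3)
- P(X,Z=1) = P(X,Y=0)

I(X;Z) = I(X;f(Y)) = 0.0087 dits

Verification: 0.0331 ≥ 0.0087 ✓

Information cannot be created by processing; the function f can only lose information about X.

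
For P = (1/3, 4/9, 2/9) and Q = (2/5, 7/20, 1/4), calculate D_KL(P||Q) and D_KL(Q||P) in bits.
D_KL(P||Q) = 0.0277, D_KL(Q||P) = 0.0271

KL divergence is not symmetric: D_KL(P||Q) ≠ D_KL(Q||P) in general.

D_KL(P||Q) = 0.0277 bits
D_KL(Q||P) = 0.0271 bits

No, they are not equal!

This asymmetry is why KL divergence is not a true distance metric.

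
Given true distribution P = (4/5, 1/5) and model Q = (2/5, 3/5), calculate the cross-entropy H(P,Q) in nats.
0.8352 nats

Cross-entropy: H(P,Q) = -Σ p(x) log q(x)

Alternatively: H(P,Q) = H(P) + D_KL(P||Q)
H(P) = 0.5004 nats
D_KL(P||Q) = 0.3348 nats

H(P,Q) = 0.5004 + 0.3348 = 0.8352 nats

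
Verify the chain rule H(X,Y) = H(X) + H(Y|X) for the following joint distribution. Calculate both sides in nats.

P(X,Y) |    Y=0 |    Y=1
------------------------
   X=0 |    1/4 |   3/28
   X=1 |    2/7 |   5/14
H(X,Y) = 1.3115, H(X) = 0.6518, H(Y|X) = 0.6598 (all in nats)

Chain rule: H(X,Y) = H(X) + H(Y|X)

Left side — joint entropy directly:
H(X,Y) = -Σ p(x,y) log p(x,y) = 1.3115 nats

Right side — compute H(Y|X) from the conditional distributions:
P(X) = (5/14, 9/14), so H(X) = 0.6518 nats
H(Y|X) = Σ_x P(X=x) · H(Y|X=x):
  P(Y|X=0) = (7/10, 3/10), H(Y|X=0) = 0.6109, weight P(X=0) = 5/14
  P(Y|X=1) = (4/9, 5/9), H(Y|X=1) = 0.6870, weight P(X=1) = 9/14
H(Y|X) = 0.6598 nats

H(X) + H(Y|X) = 0.6518 + 0.6598 = 1.3115 nats

Both sides equal 1.3115 nats. ✓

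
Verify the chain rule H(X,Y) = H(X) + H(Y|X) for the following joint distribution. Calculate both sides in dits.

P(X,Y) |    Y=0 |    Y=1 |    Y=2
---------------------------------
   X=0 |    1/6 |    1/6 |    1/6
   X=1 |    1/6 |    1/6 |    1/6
H(X,Y) = 0.7782, H(X) = 0.3010, H(Y|X) = 0.4771 (all in dits)

Chain rule: H(X,Y) = H(X) + H(Y|X)

Left side — joint entropy directly:
H(X,Y) = -Σ p(x,y) log p(x,y) = 0.7782 dits

Right side — compute H(Y|X) from the conditional distributions:
P(X) = (1/2, 1/2), so H(X) = 0.3010 dits
H(Y|X) = Σ_x P(X=x) · H(Y|X=x):
  P(Y|X=0) = (1/3, 1/3, 1/3), H(Y|X=0) = 0.4771, weight P(X=0) = 1/2
  P(Y|X=1) = (1/3, 1/3, 1/3), H(Y|X=1) = 0.4771, weight P(X=1) = 1/2
H(Y|X) = 0.4771 dits

H(X) + H(Y|X) = 0.3010 + 0.4771 = 0.7782 dits

Both sides equal 0.7782 dits. ✓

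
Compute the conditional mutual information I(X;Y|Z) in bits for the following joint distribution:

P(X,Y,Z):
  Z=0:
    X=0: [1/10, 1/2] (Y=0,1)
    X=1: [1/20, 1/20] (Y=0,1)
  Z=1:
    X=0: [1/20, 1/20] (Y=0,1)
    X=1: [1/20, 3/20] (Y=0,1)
0.0479 bits

Conditional mutual information: I(X;Y|Z) = H(X|Z) + H(Y|Z) - H(X,Y|Z)

H(Z) = 0.8813
H(X,Z) = 1.5710 → H(X|Z) = 0.6897
H(Y,Z) = 1.6815 → H(Y|Z) = 0.8002
H(X,Y,Z) = 2.3232 → H(X,Y|Z) = 1.4419

I(X;Y|Z) = 0.6897 + 0.8002 - 1.4419 = 0.0479 bits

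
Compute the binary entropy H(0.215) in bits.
0.7509 bits

The binary entropy function is:
H(p) = -p log(p) - (1-p) log(1-p)

H(0.215) = -0.215 × log_2(0.215) - 0.785 × log_2(0.785)
H(0.215) = 0.7509 bits

Note: Binary entropy is maximized at p=0.5 (H=1 bit) and minimized at p=0 or p=1 (H=0).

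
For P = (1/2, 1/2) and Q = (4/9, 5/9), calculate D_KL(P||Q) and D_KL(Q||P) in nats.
D_KL(P||Q) = 0.0062, D_KL(Q||P) = 0.0062

KL divergence is not symmetric: D_KL(P||Q) ≠ D_KL(Q||P) in general.

D_KL(P||Q) = 0.0062 nats
D_KL(Q||P) = 0.0062 nats

In this case they happen to be equal (to 4 decimal places).

This asymmetry is why KL divergence is not a true distance metric.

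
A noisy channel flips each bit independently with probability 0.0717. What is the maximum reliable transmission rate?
0.6278 bits

For a binary symmetric channel (BSC) with error probability p:
Capacity C = 1 - H(p) bits per symbol

where H(p) = -p log₂(p) - (1-p) log₂(1-p) is the binary entropy function.

H(0.0717) = 0.3722 bits
C = 1 - 0.3722 = 0.6278 bits per symbol

This means we can reliably transmit up to 0.6278 bits of information per channel use.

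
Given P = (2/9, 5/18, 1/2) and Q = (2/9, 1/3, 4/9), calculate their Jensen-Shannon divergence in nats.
0.0021 nats

Jensen-Shannon divergence is:
JSD(P||Q) = 0.5 × D_KL(P||M) + 0.5 × D_KL(Q||M)
where M = 0.5 × (P + Q) is the mixture distribution.

M = 0.5 × (2/9, 5/18, 1/2) + 0.5 × (2/9, 1/3, 4/9) = (2/9, 11/36, 17/36)

D_KL(P||M) = 0.0021 nats
D_KL(Q||M) = 0.0021 nats

JSD(P||Q) = 0.5 × 0.0021 + 0.5 × 0.0021 = 0.0021 nats

Unlike KL divergence, JSD is symmetric and bounded: 0 ≤ JSD ≤ log(2).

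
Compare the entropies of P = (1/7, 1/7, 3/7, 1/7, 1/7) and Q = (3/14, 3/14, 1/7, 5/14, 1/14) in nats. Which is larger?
Q

Computing entropies in nats:
H(P) = 1.4751
H(Q) = 1.4944

Distribution Q has higher entropy.

Intuition: The distribution closer to uniform (more spread out) has higher entropy.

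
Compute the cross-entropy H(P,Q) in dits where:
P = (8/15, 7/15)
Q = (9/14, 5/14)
0.3110 dits

Cross-entropy: H(P,Q) = -Σ p(x) log q(x)

Alternatively: H(P,Q) = H(P) + D_KL(P||Q)
H(P) = 0.3001 dits
D_KL(P||Q) = 0.0109 dits

H(P,Q) = 0.3001 + 0.0109 = 0.3110 dits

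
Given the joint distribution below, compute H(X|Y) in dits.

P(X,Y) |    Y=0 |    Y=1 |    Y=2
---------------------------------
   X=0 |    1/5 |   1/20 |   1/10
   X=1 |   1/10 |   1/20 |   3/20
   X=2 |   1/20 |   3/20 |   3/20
0.4364 dits

Using the chain rule: H(X|Y) = H(X,Y) - H(Y)

First, compute H(X,Y) = 0.9057 dits

Marginal P(Y) = (7/20, 1/4, 2/5)
H(Y) = 0.4693 dits

H(X|Y) = H(X,Y) - H(Y) = 0.9057 - 0.4693 = 0.4364 dits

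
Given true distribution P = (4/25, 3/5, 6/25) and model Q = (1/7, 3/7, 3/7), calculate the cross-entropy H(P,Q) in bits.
1.4760 bits

Cross-entropy: H(P,Q) = -Σ p(x) log q(x)

Alternatively: H(P,Q) = H(P) + D_KL(P||Q)
H(P) = 1.3593 bits
D_KL(P||Q) = 0.1167 bits

H(P,Q) = 1.3593 + 0.1167 = 1.4760 bits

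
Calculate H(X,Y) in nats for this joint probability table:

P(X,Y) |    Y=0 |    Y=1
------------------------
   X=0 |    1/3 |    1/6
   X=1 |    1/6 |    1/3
1.3297 nats

Joint entropy is H(X,Y) = -Σ_{x,y} p(x,y) log p(x,y).

Summing over all non-zero entries:
H(X,Y) = -[1/3·log_e(1/3) + 1/6·log_e(1/6) + 1/6·log_e(1/6) + 1/3·log_e(1/3)]
H(X,Y) = 1.3297 nats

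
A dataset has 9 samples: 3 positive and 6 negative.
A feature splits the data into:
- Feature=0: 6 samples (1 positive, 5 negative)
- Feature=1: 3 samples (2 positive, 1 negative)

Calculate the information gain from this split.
0.1788 bits

Information Gain = H(Y) - H(Y|Feature)

Before split:
P(positive) = 3/9 = 0.3333
H(Y) = 0.9183 bits

After split:
Feature=0: H = 0.6500 bits (weight = 6/9)
Feature=1: H = 0.9183 bits (weight = 3/9)
H(Y|Feature) = (6/9)×0.6500 + (3/9)×0.9183 = 0.7394 bits

Information Gain = 0.9183 - 0.7394 = 0.1788 bits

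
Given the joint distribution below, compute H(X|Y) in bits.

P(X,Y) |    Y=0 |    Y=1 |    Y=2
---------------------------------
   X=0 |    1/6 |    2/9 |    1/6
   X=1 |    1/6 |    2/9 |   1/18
0.9581 bits

Using the chain rule: H(X|Y) = H(X,Y) - H(Y)

First, compute H(X,Y) = 2.4886 bits

Marginal P(Y) = (1/3, 4/9, 2/9)
H(Y) = 1.5305 bits

H(X|Y) = H(X,Y) - H(Y) = 2.4886 - 1.5305 = 0.9581 bits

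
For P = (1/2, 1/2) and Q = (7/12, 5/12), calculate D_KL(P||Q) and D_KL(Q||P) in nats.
D_KL(P||Q) = 0.0141, D_KL(Q||P) = 0.0140

KL divergence is not symmetric: D_KL(P||Q) ≠ D_KL(Q||P) in general.

D_KL(P||Q) = 0.0141 nats
D_KL(Q||P) = 0.0140 nats

No, they are not equal!

This asymmetry is why KL divergence is not a true distance metric.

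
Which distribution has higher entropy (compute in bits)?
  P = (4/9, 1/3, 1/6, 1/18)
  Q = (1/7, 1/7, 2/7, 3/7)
Q

Computing entropies in bits:
H(P) = 1.7108
H(Q) = 1.8424

Distribution Q has higher entropy.

Intuition: The distribution closer to uniform (more spread out) has higher entropy.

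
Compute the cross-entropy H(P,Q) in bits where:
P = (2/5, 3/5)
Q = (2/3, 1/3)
1.1850 bits

Cross-entropy: H(P,Q) = -Σ p(x) log q(x)

Alternatively: H(P,Q) = H(P) + D_KL(P||Q)
H(P) = 0.9710 bits
D_KL(P||Q) = 0.2140 bits

H(P,Q) = 0.9710 + 0.2140 = 1.1850 bits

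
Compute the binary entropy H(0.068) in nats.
0.2484 nats

The binary entropy function is:
H(p) = -p log(p) - (1-p) log(1-p)

H(0.068) = -0.068 × log_e(0.068) - 0.932 × log_e(0.932)
H(0.068) = 0.2484 nats

Note: Binary entropy is maximized at p=0.5 (H=1 bit) and minimized at p=0 or p=1 (H=0).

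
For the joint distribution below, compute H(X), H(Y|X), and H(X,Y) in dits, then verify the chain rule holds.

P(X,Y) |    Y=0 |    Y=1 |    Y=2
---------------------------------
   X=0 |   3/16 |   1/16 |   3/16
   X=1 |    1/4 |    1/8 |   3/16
H(X,Y) = 0.7476, H(X) = 0.2976, H(Y|X) = 0.4500 (all in dits)

Chain rule: H(X,Y) = H(X) + H(Y|X)

Left side — joint entropy directly:
H(X,Y) = -Σ p(x,y) log p(x,y) = 0.7476 dits

Right side — compute H(Y|X) from the conditional distributions:
P(X) = (7/16, 9/16), so H(X) = 0.2976 dits
H(Y|X) = Σ_x P(X=x) · H(Y|X=x):
  P(Y|X=0) = (3/7, 1/7, 3/7), H(Y|X=0) = 0.4361, weight P(X=0) = 7/16
  P(Y|X=1) = (4/9, 2/9, 1/3), H(Y|X=1) = 0.4607, weight P(X=1) = 9/16
H(Y|X) = 0.4500 dits

H(X) + H(Y|X) = 0.2976 + 0.4500 = 0.7476 dits

Both sides equal 0.7476 dits. ✓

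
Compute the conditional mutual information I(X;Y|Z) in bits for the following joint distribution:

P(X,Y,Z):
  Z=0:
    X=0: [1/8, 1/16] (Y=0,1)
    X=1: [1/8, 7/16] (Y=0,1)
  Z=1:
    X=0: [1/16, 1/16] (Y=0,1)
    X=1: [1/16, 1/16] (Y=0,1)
0.0867 bits

Conditional mutual information: I(X;Y|Z) = H(X|Z) + H(Y|Z) - H(X,Y|Z)

H(Z) = 0.8113
H(X,Z) = 1.6697 → H(X|Z) = 0.8585
H(Y,Z) = 1.7500 → H(Y|Z) = 0.9387
H(X,Y,Z) = 2.5218 → H(X,Y|Z) = 1.7105

I(X;Y|Z) = 0.8585 + 0.9387 - 1.7105 = 0.0867 bits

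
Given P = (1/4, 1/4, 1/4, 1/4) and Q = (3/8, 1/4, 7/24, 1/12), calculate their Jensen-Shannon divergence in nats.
0.0289 nats

Jensen-Shannon divergence is:
JSD(P||Q) = 0.5 × D_KL(P||M) + 0.5 × D_KL(Q||M)
where M = 0.5 × (P + Q) is the mixture distribution.

M = 0.5 × (1/4, 1/4, 1/4, 1/4) + 0.5 × (3/8, 1/4, 7/24, 1/12) = (5/16, 1/4, 0.270833, 1/6)

D_KL(P||M) = 0.0256 nats
D_KL(Q||M) = 0.0322 nats

JSD(P||Q) = 0.5 × 0.0256 + 0.5 × 0.0322 = 0.0289 nats

Unlike KL divergence, JSD is symmetric and bounded: 0 ≤ JSD ≤ log(2).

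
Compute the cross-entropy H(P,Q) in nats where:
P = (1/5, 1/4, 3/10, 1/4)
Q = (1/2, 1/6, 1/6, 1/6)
1.5720 nats

Cross-entropy: H(P,Q) = -Σ p(x) log q(x)

Alternatively: H(P,Q) = H(P) + D_KL(P||Q)
H(P) = 1.3762 nats
D_KL(P||Q) = 0.1958 nats

H(P,Q) = 1.3762 + 0.1958 = 1.5720 nats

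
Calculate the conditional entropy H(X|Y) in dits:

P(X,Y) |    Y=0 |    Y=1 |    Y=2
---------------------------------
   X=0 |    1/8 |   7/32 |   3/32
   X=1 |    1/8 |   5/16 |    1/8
0.2964 dits

Using the chain rule: H(X|Y) = H(X,Y) - H(Y)

First, compute H(X,Y) = 0.7373 dits

Marginal P(Y) = (1/4, 17/32, 7/32)
H(Y) = 0.4408 dits

H(X|Y) = H(X,Y) - H(Y) = 0.7373 - 0.4408 = 0.2964 dits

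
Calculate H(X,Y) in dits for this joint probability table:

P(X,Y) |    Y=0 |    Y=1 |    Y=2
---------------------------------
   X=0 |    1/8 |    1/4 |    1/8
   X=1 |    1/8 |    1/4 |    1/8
0.7526 dits

Joint entropy is H(X,Y) = -Σ_{x,y} p(x,y) log p(x,y).

Summing over all non-zero entries:
H(X,Y) = -[1/8·log_10(1/8) + 1/4·log_10(1/4) + 1/8·log_10(1/8) + 1/8·log_10(1/8) + 1/4·log_10(1/4) + 1/8·log_10(1/8)]
H(X,Y) = 0.7526 dits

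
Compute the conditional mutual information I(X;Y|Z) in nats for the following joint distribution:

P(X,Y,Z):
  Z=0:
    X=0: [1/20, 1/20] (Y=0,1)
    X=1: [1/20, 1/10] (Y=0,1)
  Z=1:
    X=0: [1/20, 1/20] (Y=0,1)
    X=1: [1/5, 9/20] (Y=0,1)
0.0103 nats

Conditional mutual information: I(X;Y|Z) = H(X|Z) + H(Y|Z) - H(X,Y|Z)

H(Z) = 0.5623
H(X,Z) = 1.0251 → H(X|Z) = 0.4628
H(Y,Z) = 1.2080 → H(Y|Z) = 0.6456
H(X,Y,Z) = 1.6604 → H(X,Y|Z) = 1.0981

I(X;Y|Z) = 0.4628 + 0.6456 - 1.0981 = 0.0103 nats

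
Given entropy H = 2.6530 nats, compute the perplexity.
14.1966

Perplexity is e^H (or exp(H) for natural log).

H = 2.6530 nats
Perplexity = e^2.6530 = 14.1966

Interpretation: The model's uncertainty is equivalent to choosing uniformly among 14.2 options.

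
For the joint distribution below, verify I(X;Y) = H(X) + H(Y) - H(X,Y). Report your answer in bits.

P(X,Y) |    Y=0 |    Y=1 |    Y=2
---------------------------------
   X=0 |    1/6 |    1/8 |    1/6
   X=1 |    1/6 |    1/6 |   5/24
I(X;Y) = 0.0026 bits

Mutual information has multiple equivalent forms:
- I(X;Y) = H(X) - H(X|Y)
- I(X;Y) = H(Y) - H(Y|X)
- I(X;Y) = H(X) + H(Y) - H(X,Y)

Computing all quantities:
H(X) = 0.9950, H(Y) = 1.5774, H(X,Y) = 2.5698
H(X|Y) = 0.9923, H(Y|X) = 1.5748

Verification:
H(X) - H(X|Y) = 0.9950 - 0.9923 = 0.0026
H(Y) - H(Y|X) = 1.5774 - 1.5748 = 0.0026
H(X) + H(Y) - H(X,Y) = 0.9950 + 1.5774 - 2.5698 = 0.0026

All forms give I(X;Y) = 0.0026 bits. ✓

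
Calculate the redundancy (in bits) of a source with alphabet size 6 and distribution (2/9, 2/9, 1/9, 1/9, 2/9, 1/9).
0.0817 bits

Redundancy measures how far a source is from maximum entropy:
R = H_max - H(X)

Maximum entropy for 6 symbols: H_max = log_2(6) = 2.5850 bits
Actual entropy: H(X) = 2.5033 bits
Redundancy: R = 2.5850 - 2.5033 = 0.0817 bits

This redundancy represents potential for compression: the source could be compressed by 0.0817 bits per symbol.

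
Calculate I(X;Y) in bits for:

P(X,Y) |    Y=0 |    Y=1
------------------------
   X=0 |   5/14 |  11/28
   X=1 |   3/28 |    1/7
0.0012 bits

Mutual information: I(X;Y) = H(X) + H(Y) - H(X,Y)

Marginals:
P(X) = (3/4, 1/4), H(X) = 0.8113 bits
P(Y) = (13/28, 15/28), H(Y) = 0.9963 bits

Joint entropy: H(X,Y) = 1.8064 bits

I(X;Y) = 0.8113 + 0.9963 - 1.8064 = 0.0012 bits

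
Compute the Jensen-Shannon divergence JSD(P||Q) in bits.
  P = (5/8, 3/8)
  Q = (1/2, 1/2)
0.0115 bits

Jensen-Shannon divergence is:
JSD(P||Q) = 0.5 × D_KL(P||M) + 0.5 × D_KL(Q||M)
where M = 0.5 × (P + Q) is the mixture distribution.

M = 0.5 × (5/8, 3/8) + 0.5 × (1/2, 1/2) = (9/16, 7/16)

D_KL(P||M) = 0.0116 bits
D_KL(Q||M) = 0.0114 bits

JSD(P||Q) = 0.5 × 0.0116 + 0.5 × 0.0114 = 0.0115 bits

Unlike KL divergence, JSD is symmetric and bounded: 0 ≤ JSD ≤ log(2).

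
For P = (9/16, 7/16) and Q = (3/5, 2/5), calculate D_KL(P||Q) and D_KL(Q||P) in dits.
D_KL(P||Q) = 0.0013, D_KL(Q||P) = 0.0013

KL divergence is not symmetric: D_KL(P||Q) ≠ D_KL(Q||P) in general.

D_KL(P||Q) = 0.0013 dits
D_KL(Q||P) = 0.0013 dits

In this case they happen to be equal (to 4 decimal places).

This asymmetry is why KL divergence is not a true distance metric.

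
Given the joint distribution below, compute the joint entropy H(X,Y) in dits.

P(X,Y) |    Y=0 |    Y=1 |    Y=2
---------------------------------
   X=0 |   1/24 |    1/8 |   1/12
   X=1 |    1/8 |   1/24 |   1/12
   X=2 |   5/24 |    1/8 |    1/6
0.9052 dits

Joint entropy is H(X,Y) = -Σ_{x,y} p(x,y) log p(x,y).

Summing over all non-zero entries:
H(X,Y) = -[1/24·log_10(1/24) + 1/8·log_10(1/8) + 1/12·log_10(1/12) + 1/8·log_10(1/8) + 1/24·log_10(1/24) + 1/12·log_10(1/12) + 5/24·log_10(5/24) + 1/8·log_10(1/8) + 1/6·log_10(1/6)]
H(X,Y) = 0.9052 dits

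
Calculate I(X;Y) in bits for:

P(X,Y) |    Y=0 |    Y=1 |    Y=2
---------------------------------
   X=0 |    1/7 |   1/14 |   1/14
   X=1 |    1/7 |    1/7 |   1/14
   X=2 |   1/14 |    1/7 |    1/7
0.0617 bits

Mutual information: I(X;Y) = H(X) + H(Y) - H(X,Y)

Marginals:
P(X) = (2/7, 5/14, 5/14), H(X) = 1.5774 bits
P(Y) = (5/14, 5/14, 2/7), H(Y) = 1.5774 bits

Joint entropy: H(X,Y) = 3.0931 bits

I(X;Y) = 1.5774 + 1.5774 - 3.0931 = 0.0617 bits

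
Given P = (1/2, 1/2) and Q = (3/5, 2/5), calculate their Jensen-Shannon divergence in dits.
0.0022 dits

Jensen-Shannon divergence is:
JSD(P||Q) = 0.5 × D_KL(P||M) + 0.5 × D_KL(Q||M)
where M = 0.5 × (P + Q) is the mixture distribution.

M = 0.5 × (1/2, 1/2) + 0.5 × (3/5, 2/5) = (11/20, 9/20)

D_KL(P||M) = 0.0022 dits
D_KL(Q||M) = 0.0022 dits

JSD(P||Q) = 0.5 × 0.0022 + 0.5 × 0.0022 = 0.0022 dits

Unlike KL divergence, JSD is symmetric and bounded: 0 ≤ JSD ≤ log(2).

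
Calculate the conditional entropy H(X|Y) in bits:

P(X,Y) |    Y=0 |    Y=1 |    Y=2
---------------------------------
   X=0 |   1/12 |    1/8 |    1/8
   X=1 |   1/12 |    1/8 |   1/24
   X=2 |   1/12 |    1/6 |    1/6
1.5193 bits

Using the chain rule: H(X|Y) = H(X,Y) - H(Y)

First, compute H(X,Y) = 3.0739 bits

Marginal P(Y) = (1/4, 5/12, 1/3)
H(Y) = 1.5546 bits

H(X|Y) = H(X,Y) - H(Y) = 3.0739 - 1.5546 = 1.5193 bits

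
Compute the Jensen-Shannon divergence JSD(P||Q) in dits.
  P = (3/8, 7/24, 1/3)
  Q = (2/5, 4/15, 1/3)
0.0002 dits

Jensen-Shannon divergence is:
JSD(P||Q) = 0.5 × D_KL(P||M) + 0.5 × D_KL(Q||M)
where M = 0.5 × (P + Q) is the mixture distribution.

M = 0.5 × (3/8, 7/24, 1/3) + 0.5 × (2/5, 4/15, 1/3) = (0.3875, 0.279167, 1/3)

D_KL(P||M) = 0.0002 dits
D_KL(Q||M) = 0.0002 dits

JSD(P||Q) = 0.5 × 0.0002 + 0.5 × 0.0002 = 0.0002 dits

Unlike KL divergence, JSD is symmetric and bounded: 0 ≤ JSD ≤ log(2).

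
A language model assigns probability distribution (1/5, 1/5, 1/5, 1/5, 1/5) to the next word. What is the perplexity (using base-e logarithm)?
5.0000

Perplexity is e^H (or exp(H) for natural log).

First, H = -Σ p log p = 1.6094 nats
Perplexity = e^1.6094 = 5.0000

Interpretation: The model's uncertainty is equivalent to choosing uniformly among 5.0 options.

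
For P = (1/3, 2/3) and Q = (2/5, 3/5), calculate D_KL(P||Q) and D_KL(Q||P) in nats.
D_KL(P||Q) = 0.0095, D_KL(Q||P) = 0.0097

KL divergence is not symmetric: D_KL(P||Q) ≠ D_KL(Q||P) in general.

D_KL(P||Q) = 0.0095 nats
D_KL(Q||P) = 0.0097 nats

No, they are not equal!

This asymmetry is why KL divergence is not a true distance metric.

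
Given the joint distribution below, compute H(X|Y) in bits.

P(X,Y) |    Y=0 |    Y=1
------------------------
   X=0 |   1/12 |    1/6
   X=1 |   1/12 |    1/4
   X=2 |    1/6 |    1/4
1.5409 bits

Using the chain rule: H(X|Y) = H(X,Y) - H(Y)

First, compute H(X,Y) = 2.4591 bits

Marginal P(Y) = (1/3, 2/3)
H(Y) = 0.9183 bits

H(X|Y) = H(X,Y) - H(Y) = 2.4591 - 0.9183 = 1.5409 bits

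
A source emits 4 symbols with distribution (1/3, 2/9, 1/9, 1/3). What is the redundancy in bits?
0.1089 bits

Redundancy measures how far a source is from maximum entropy:
R = H_max - H(X)

Maximum entropy for 4 symbols: H_max = log_2(4) = 2.0000 bits
Actual entropy: H(X) = 1.8911 bits
Redundancy: R = 2.0000 - 1.8911 = 0.1089 bits

This redundancy represents potential for compression: the source could be compressed by 0.1089 bits per symbol.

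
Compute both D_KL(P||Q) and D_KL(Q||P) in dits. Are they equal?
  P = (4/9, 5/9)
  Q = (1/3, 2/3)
D_KL(P||Q) = 0.0115, D_KL(Q||P) = 0.0111

KL divergence is not symmetric: D_KL(P||Q) ≠ D_KL(Q||P) in general.

D_KL(P||Q) = 0.0115 dits
D_KL(Q||P) = 0.0111 dits

No, they are not equal!

This asymmetry is why KL divergence is not a true distance metric.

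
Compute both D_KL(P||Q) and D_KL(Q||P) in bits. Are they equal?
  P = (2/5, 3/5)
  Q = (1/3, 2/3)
D_KL(P||Q) = 0.0140, D_KL(Q||P) = 0.0137

KL divergence is not symmetric: D_KL(P||Q) ≠ D_KL(Q||P) in general.

D_KL(P||Q) = 0.0140 bits
D_KL(Q||P) = 0.0137 bits

No, they are not equal!

This asymmetry is why KL divergence is not a true distance metric.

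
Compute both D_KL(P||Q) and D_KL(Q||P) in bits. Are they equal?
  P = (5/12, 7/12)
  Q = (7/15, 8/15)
D_KL(P||Q) = 0.0073, D_KL(Q||P) = 0.0073

KL divergence is not symmetric: D_KL(P||Q) ≠ D_KL(Q||P) in general.

D_KL(P||Q) = 0.0073 bits
D_KL(Q||P) = 0.0073 bits

In this case they happen to be equal (to 4 decimal places).

This asymmetry is why KL divergence is not a true distance metric.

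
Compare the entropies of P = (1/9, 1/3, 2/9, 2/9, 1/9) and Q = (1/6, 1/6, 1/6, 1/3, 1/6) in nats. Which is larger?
Q

Computing entropies in nats:
H(P) = 1.5230
H(Q) = 1.5607

Distribution Q has higher entropy.

Intuition: The distribution closer to uniform (more spread out) has higher entropy.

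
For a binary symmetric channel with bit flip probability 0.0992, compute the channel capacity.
0.5335 bits

For a binary symmetric channel (BSC) with error probability p:
Capacity C = 1 - H(p) bits per symbol

where H(p) = -p log₂(p) - (1-p) log₂(1-p) is the binary entropy function.

H(0.0992) = 0.4665 bits
C = 1 - 0.4665 = 0.5335 bits per symbol

This means we can reliably transmit up to 0.5335 bits of information per channel use.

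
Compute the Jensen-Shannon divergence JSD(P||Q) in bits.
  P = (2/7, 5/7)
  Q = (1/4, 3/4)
0.0012 bits

Jensen-Shannon divergence is:
JSD(P||Q) = 0.5 × D_KL(P||M) + 0.5 × D_KL(Q||M)
where M = 0.5 × (P + Q) is the mixture distribution.

M = 0.5 × (2/7, 5/7) + 0.5 × (1/4, 3/4) = (0.267857, 0.732143)

D_KL(P||M) = 0.0012 bits
D_KL(Q||M) = 0.0012 bits

JSD(P||Q) = 0.5 × 0.0012 + 0.5 × 0.0012 = 0.0012 bits

Unlike KL divergence, JSD is symmetric and bounded: 0 ≤ JSD ≤ log(2).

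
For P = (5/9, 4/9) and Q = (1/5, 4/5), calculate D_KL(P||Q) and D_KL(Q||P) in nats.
D_KL(P||Q) = 0.3063, D_KL(Q||P) = 0.2659

KL divergence is not symmetric: D_KL(P||Q) ≠ D_KL(Q||P) in general.

D_KL(P||Q) = 0.3063 nats
D_KL(Q||P) = 0.2659 nats

No, they are not equal!

This asymmetry is why KL divergence is not a true distance metric.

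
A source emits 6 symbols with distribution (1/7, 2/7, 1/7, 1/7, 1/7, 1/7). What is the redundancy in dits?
0.0191 dits

Redundancy measures how far a source is from maximum entropy:
R = H_max - H(X)

Maximum entropy for 6 symbols: H_max = log_10(6) = 0.7782 dits
Actual entropy: H(X) = 0.7591 dits
Redundancy: R = 0.7782 - 0.7591 = 0.0191 dits

This redundancy represents potential for compression: the source could be compressed by 0.0191 dits per symbol.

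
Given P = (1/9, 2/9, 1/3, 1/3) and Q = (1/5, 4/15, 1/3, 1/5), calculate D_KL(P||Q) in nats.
0.0644 nats

KL divergence: D_KL(P||Q) = Σ p(x) log(p(x)/q(x))

Computing term by term:
  x=0: 1/9 × log_e[(1/9)/(1/5)] = 1/9 × -0.5878 = -0.0653
  x=1: 2/9 × log_e[(2/9)/(4/15)] = 2/9 × -0.1823 = -0.0405
  x=2: 1/3 × log_e[(1/3)/(1/3)] = 1/3 × 0.0000 = 0.0000
  x=3: 1/3 × log_e[(1/3)/(1/5)] = 1/3 × 0.5108 = 0.1703

D_KL(P||Q) = 0.0644 nats

Note: KL divergence is always non-negative and equals 0 iff P = Q.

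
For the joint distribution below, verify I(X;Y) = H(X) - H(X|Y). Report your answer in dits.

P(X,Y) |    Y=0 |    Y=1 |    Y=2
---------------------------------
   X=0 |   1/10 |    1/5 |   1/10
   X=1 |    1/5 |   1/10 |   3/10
I(X;Y) = 0.0287 dits

Mutual information has multiple equivalent forms:
- I(X;Y) = H(X) - H(X|Y)
- I(X;Y) = H(Y) - H(Y|X)
- I(X;Y) = H(X) + H(Y) - H(X,Y)

Computing all quantities:
H(X) = 0.2923, H(Y) = 0.4729, H(X,Y) = 0.7365
H(X|Y) = 0.2635, H(Y|X) = 0.4442

Verification:
H(X) - H(X|Y) = 0.2923 - 0.2635 = 0.0287
H(Y) - H(Y|X) = 0.4729 - 0.4442 = 0.0287
H(X) + H(Y) - H(X,Y) = 0.2923 + 0.4729 - 0.7365 = 0.0287

All forms give I(X;Y) = 0.0287 dits. ✓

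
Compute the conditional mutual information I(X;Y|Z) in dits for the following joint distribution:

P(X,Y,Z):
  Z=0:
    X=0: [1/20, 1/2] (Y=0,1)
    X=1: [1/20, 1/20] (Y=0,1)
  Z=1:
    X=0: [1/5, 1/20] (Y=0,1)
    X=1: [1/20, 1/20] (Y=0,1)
0.0248 dits

Conditional mutual information: I(X;Y|Z) = H(X|Z) + H(Y|Z) - H(X,Y|Z)

H(Z) = 0.2812
H(X,Z) = 0.4933 → H(X|Z) = 0.2121
H(Y,Z) = 0.4933 → H(Y|Z) = 0.2121
H(X,Y,Z) = 0.6806 → H(X,Y|Z) = 0.3994

I(X;Y|Z) = 0.2121 + 0.2121 - 0.3994 = 0.0248 dits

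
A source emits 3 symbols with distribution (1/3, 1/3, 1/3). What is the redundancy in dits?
0.0000 dits

Redundancy measures how far a source is from maximum entropy:
R = H_max - H(X)

Maximum entropy for 3 symbols: H_max = log_10(3) = 0.4771 dits
Actual entropy: H(X) = 0.4771 dits
Redundancy: R = 0.4771 - 0.4771 = 0.0000 dits

This redundancy represents potential for compression: the source could be compressed by 0.0000 dits per symbol.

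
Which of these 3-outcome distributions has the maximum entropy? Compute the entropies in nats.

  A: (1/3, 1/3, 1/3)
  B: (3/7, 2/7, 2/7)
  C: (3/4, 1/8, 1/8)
A

For a discrete distribution over n outcomes, entropy is maximized by the uniform distribution.

Computing entropies:
H(A) = 1.0986 nats
H(B) = 1.0790 nats
H(C) = 0.7356 nats

The uniform distribution (where all probabilities equal 1/3) achieves the maximum entropy of log_e(3) = 1.0986 nats.

Distribution A has the highest entropy.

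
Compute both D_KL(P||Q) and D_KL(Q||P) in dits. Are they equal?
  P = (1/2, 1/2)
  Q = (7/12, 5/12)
D_KL(P||Q) = 0.0061, D_KL(Q||P) = 0.0061

KL divergence is not symmetric: D_KL(P||Q) ≠ D_KL(Q||P) in general.

D_KL(P||Q) = 0.0061 dits
D_KL(Q||P) = 0.0061 dits

In this case they happen to be equal (to 4 decimal places).

This asymmetry is why KL divergence is not a true distance metric.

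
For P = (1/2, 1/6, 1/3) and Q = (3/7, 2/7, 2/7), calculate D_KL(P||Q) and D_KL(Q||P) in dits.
D_KL(P||Q) = 0.0168, D_KL(Q||P) = 0.0191

KL divergence is not symmetric: D_KL(P||Q) ≠ D_KL(Q||P) in general.

D_KL(P||Q) = 0.0168 dits
D_KL(Q||P) = 0.0191 dits

No, they are not equal!

This asymmetry is why KL divergence is not a true distance metric.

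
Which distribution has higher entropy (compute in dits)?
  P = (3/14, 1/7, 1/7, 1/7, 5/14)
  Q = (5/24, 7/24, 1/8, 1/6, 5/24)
Q

Computing entropies in dits:
H(P) = 0.6652
H(Q) = 0.6825

Distribution Q has higher entropy.

Intuition: The distribution closer to uniform (more spread out) has higher entropy.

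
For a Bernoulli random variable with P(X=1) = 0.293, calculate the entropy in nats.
0.6048 nats

The binary entropy function is:
H(p) = -p log(p) - (1-p) log(1-p)

H(0.293) = -0.293 × log_e(0.293) - 0.707 × log_e(0.707)
H(0.293) = 0.6048 nats

Note: Binary entropy is maximized at p=0.5 (H=1 bit) and minimized at p=0 or p=1 (H=0).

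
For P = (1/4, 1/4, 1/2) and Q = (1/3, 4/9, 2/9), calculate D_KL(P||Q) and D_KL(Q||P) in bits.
D_KL(P||Q) = 0.2737, D_KL(Q||P) = 0.2473

KL divergence is not symmetric: D_KL(P||Q) ≠ D_KL(Q||P) in general.

D_KL(P||Q) = 0.2737 bits
D_KL(Q||P) = 0.2473 bits

No, they are not equal!

This asymmetry is why KL divergence is not a true distance metric.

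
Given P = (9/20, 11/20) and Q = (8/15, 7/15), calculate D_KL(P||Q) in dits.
0.0060 dits

KL divergence: D_KL(P||Q) = Σ p(x) log(p(x)/q(x))

Computing term by term:
  x=0: 9/20 × log_10[(9/20)/(8/15)] = 9/20 × -0.0738 = -0.0332
  x=1: 11/20 × log_10[(11/20)/(7/15)] = 11/20 × 0.0714 = 0.0392

D_KL(P||Q) = 0.0060 dits

Note: KL divergence is always non-negative and equals 0 iff P = Q.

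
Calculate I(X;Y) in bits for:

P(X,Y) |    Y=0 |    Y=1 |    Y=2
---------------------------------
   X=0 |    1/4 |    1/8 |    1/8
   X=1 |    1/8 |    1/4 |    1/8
0.0613 bits

Mutual information: I(X;Y) = H(X) + H(Y) - H(X,Y)

Marginals:
P(X) = (1/2, 1/2), H(X) = 1.0000 bits
P(Y) = (3/8, 3/8, 1/4), H(Y) = 1.5613 bits

Joint entropy: H(X,Y) = 2.5000 bits

I(X;Y) = 1.0000 + 1.5613 - 2.5000 = 0.0613 bits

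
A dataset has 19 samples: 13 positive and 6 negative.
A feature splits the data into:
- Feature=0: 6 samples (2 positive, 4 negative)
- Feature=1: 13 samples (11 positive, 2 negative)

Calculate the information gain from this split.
0.1860 bits

Information Gain = H(Y) - H(Y|Feature)

Before split:
P(positive) = 13/19 = 0.6842
H(Y) = 0.8997 bits

After split:
Feature=0: H = 0.9183 bits (weight = 6/19)
Feature=1: H = 0.6194 bits (weight = 13/19)
H(Y|Feature) = (6/19)×0.9183 + (13/19)×0.6194 = 0.7138 bits

Information Gain = 0.8997 - 0.7138 = 0.1860 bits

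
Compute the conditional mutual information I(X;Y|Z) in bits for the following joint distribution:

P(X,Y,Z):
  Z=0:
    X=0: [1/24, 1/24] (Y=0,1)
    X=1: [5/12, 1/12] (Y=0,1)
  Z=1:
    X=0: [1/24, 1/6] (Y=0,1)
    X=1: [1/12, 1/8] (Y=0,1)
0.0434 bits

Conditional mutual information: I(X;Y|Z) = H(X|Z) + H(Y|Z) - H(X,Y|Z)

H(Z) = 0.9799
H(X,Z) = 1.7417 → H(X|Z) = 0.7618
H(Y,Z) = 1.7843 → H(Y|Z) = 0.8045
H(X,Y,Z) = 2.5027 → H(X,Y|Z) = 1.5228

I(X;Y|Z) = 0.7618 + 0.8045 - 1.5228 = 0.0434 bits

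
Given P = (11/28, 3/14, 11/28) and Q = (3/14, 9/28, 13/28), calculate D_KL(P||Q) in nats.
0.0856 nats

KL divergence: D_KL(P||Q) = Σ p(x) log(p(x)/q(x))

Computing term by term:
  x=0: 11/28 × log_e[(11/28)/(3/14)] = 11/28 × 0.6061 = 0.2381
  x=1: 3/14 × log_e[(3/14)/(9/28)] = 3/14 × -0.4055 = -0.0869
  x=2: 11/28 × log_e[(11/28)/(13/28)] = 11/28 × -0.1671 = -0.0656

D_KL(P||Q) = 0.0856 nats

Note: KL divergence is always non-negative and equals 0 iff P = Q.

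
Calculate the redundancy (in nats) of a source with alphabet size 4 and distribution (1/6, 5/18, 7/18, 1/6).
0.0659 nats

Redundancy measures how far a source is from maximum entropy:
R = H_max - H(X)

Maximum entropy for 4 symbols: H_max = log_e(4) = 1.3863 nats
Actual entropy: H(X) = 1.3204 nats
Redundancy: R = 1.3863 - 1.3204 = 0.0659 nats

This redundancy represents potential for compression: the source could be compressed by 0.0659 nats per symbol.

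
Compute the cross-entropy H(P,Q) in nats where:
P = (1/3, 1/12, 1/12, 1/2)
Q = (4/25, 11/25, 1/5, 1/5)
1.6181 nats

Cross-entropy: H(P,Q) = -Σ p(x) log q(x)

Alternatively: H(P,Q) = H(P) + D_KL(P||Q)
H(P) = 1.1269 nats
D_KL(P||Q) = 0.4912 nats

H(P,Q) = 1.1269 + 0.4912 = 1.6181 nats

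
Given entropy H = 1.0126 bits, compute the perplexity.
2.0175

Perplexity is 2^H (or exp(H) for natural log).

H = 1.0126 bits
Perplexity = 2^1.0126 = 2.0175

Interpretation: The model's uncertainty is equivalent to choosing uniformly among 2.0 options.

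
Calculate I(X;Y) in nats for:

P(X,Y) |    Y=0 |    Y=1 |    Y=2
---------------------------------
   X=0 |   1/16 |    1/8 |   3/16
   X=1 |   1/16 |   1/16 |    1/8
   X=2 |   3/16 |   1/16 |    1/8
0.0532 nats

Mutual information: I(X;Y) = H(X) + H(Y) - H(X,Y)

Marginals:
P(X) = (3/8, 1/4, 3/8), H(X) = 1.0822 nats
P(Y) = (5/16, 1/4, 7/16), H(Y) = 1.0717 nats

Joint entropy: H(X,Y) = 2.1007 nats

I(X;Y) = 1.0822 + 1.0717 - 2.1007 = 0.0532 nats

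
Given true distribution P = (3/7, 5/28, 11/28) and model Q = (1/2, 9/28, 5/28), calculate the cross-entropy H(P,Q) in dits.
0.5110 dits

Cross-entropy: H(P,Q) = -Σ p(x) log q(x)

Alternatively: H(P,Q) = H(P) + D_KL(P||Q)
H(P) = 0.4507 dits
D_KL(P||Q) = 0.0602 dits

H(P,Q) = 0.4507 + 0.0602 = 0.5110 dits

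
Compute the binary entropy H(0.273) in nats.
0.5862 nats

The binary entropy function is:
H(p) = -p log(p) - (1-p) log(1-p)

H(0.273) = -0.273 × log_e(0.273) - 0.727 × log_e(0.727)
H(0.273) = 0.5862 nats

Note: Binary entropy is maximized at p=0.5 (H=1 bit) and minimized at p=0 or p=1 (H=0).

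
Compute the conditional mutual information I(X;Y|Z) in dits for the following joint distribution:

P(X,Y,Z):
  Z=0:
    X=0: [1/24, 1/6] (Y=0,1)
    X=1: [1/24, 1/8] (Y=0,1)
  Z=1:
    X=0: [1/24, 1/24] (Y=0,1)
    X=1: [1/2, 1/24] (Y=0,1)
0.0180 dits

Conditional mutual information: I(X;Y|Z) = H(X|Z) + H(Y|Z) - H(X,Y|Z)

H(Z) = 0.2873
H(X,Z) = 0.5058 → H(X|Z) = 0.2185
H(Y,Z) = 0.4802 → H(Y|Z) = 0.1929
H(X,Y,Z) = 0.6806 → H(X,Y|Z) = 0.3933

I(X;Y|Z) = 0.2185 + 0.1929 - 0.3933 = 0.0180 dits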